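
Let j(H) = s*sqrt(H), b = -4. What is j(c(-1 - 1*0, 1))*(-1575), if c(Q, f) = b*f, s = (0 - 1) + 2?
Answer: -3150*I ≈ -3150.0*I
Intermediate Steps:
s = 1 (s = -1 + 2 = 1)
c(Q, f) = -4*f
j(H) = sqrt(H) (j(H) = 1*sqrt(H) = sqrt(H))
j(c(-1 - 1*0, 1))*(-1575) = sqrt(-4*1)*(-1575) = sqrt(-4)*(-1575) = (2*I)*(-1575) = -3150*I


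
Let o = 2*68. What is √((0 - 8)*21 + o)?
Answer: 4*I*√2 ≈ 5.6569*I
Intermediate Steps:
o = 136
√((0 - 8)*21 + o) = √((0 - 8)*21 + 136) = √(-8*21 + 136) = √(-168 + 136) = √(-32) = 4*I*√2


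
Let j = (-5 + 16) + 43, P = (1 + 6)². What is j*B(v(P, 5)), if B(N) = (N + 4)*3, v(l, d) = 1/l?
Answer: 31914/49 ≈ 651.31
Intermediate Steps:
P = 49 (P = 7² = 49)
j = 54 (j = 11 + 43 = 54)
B(N) = 12 + 3*N (B(N) = (4 + N)*3 = 12 + 3*N)
j*B(v(P, 5)) = 54*(12 + 3/49) = 54*(591/49) = 31914/49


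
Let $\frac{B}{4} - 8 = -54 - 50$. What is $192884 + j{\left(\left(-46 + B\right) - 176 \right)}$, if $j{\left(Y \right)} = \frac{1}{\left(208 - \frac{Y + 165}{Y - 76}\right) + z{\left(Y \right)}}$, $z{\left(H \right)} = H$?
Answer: $\frac{52440722586}{271877} \approx 1.9288 \cdot 10^{5}$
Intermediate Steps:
$B = -384$ ($B = 32 + 4 \left(-54 - 50\right) = 32 + 4 \left(-104\right) = 32 - 416 = -384$)
$j{\left(Y \right)} = \frac{1}{208 + Y - \frac{165 + Y}{-76 + Y}}$ ($j{\left(Y \right)} = \frac{1}{\left(208 - \frac{Y + 165}{Y - 76}\right) + Y} = \frac{1}{\left(208 - \frac{165 + Y}{-76 + Y}\right) + Y} = \frac{1}{208 + Y - \frac{165 + Y}{-76 + Y}}$)
$192884 + j{\left(\left(-46 + B\right) - 176 \right)} = 192884 + \frac{-76 - 606}{-15973 + \left(\left(-46 - 384\right) - 176\right)^{2} + 131 \left(\left(-46 - 384\right) - 176\right)} = 192884 + \frac{-76 - 606}{-15973 + \left(-430 - 176\right)^{2} + 131 \left(-430 - 176\right)} = 192884 + \frac{-76 - 606}{-15973 + \left(-606\right)^{2} + 131 \left(-606\right)} = 192884 + \frac{1}{-15973 + 367236 - 79386} \left(-682\right) = 192884 + \frac{1}{271877} \left(-682\right) = 192884 - \frac{682}{271877} = \frac{52440722586}{271877}$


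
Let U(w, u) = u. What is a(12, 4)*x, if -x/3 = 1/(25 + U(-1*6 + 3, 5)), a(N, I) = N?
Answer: -6/5 ≈ -1.2000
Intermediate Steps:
x = -1/10 (x = -3/(25 + 5) = -3/30 = -3*1/30 = -1/10 ≈ -0.10000)
a(12, 4)*x = 12*(-1/10) = -6/5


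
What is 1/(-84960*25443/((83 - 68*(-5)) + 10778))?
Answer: -11201/2161637280 ≈ -5.1817e-6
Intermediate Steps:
1/(-84960*25443/((83 - 68*(-5)) + 10778)) = 1/(-84960*25443/((83 + 340) + 10778)) = 1/(-84960*25443/(423 + 10778)) = 1/(-84960/(11201*(1/25443))) = 1/(-84960/11201/25443) = 1/(-84960*25443/11201) = 1/(-2161637280/11201) = -11201/2161637280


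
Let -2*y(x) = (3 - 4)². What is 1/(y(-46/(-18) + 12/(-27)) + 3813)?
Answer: 2/7625 ≈ 0.00026229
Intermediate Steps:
y(x) = -½ (y(x) = -(3 - 4)²/2 = -½*(-1)² = -½*1 = -½)
1/(y(-46/(-18) + 12/(-27)) + 3813) = 1/(-½ + 3813) = 1/(7625/2) = 2/7625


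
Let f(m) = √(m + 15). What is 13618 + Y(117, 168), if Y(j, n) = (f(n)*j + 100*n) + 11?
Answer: 30429 + 117*√183 ≈ 32012.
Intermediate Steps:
f(m) = √(15 + m)
Y(j, n) = 11 + 100*n + j*√(15 + n) (Y(j, n) = (√(15 + n)*j + 100*n) + 11 = (j*√(15 + n) + 100*n) + 11 = (100*n + j*√(15 + n)) + 11 = 11 + 100*n + j*√(15 + n))
13618 + Y(117, 168) = 13618 + (11 + 100*168 + 117*√(15 + 168)) = 13618 + (11 + 16800 + 117*√183) = 13618 + (16811 + 117*√183) = 30429 + 117*√183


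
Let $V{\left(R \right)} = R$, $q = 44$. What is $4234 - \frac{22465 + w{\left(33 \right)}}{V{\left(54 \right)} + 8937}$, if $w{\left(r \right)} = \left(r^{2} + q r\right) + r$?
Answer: $\frac{38042855}{8991} \approx 4231.2$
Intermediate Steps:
$w{\left(r \right)} = r^{2} + 45 r$ ($w{\left(r \right)} = \left(r^{2} + 44 r\right) + r = r^{2} + 45 r$)
$4234 - \frac{22465 + w{\left(33 \right)}}{V{\left(54 \right)} + 8937} = 4234 - \frac{22465 + 33 \left(45 + 33\right)}{54 + 8937} = 4234 - \frac{22465 + 33 \cdot 78}{8991} = 4234 - \left(22465 + 2574\right) \frac{1}{8991} = 4234 - 25039 \cdot \frac{1}{8991} = 4234 - \frac{25039}{8991} = \frac{38042855}{8991}$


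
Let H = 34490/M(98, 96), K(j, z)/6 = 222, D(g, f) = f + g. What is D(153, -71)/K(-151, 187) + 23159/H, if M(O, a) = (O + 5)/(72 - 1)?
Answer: 422265368/407723535 ≈ 1.0357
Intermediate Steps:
M(O, a) = 5/71 + O/71 (M(O, a) = (5 + O)/71 = (5 + O)*(1/71) = 5/71 + O/71)
K(j, z) = 1332 (K(j, z) = 6*222 = 1332)
H = 2448790/103 (H = 34490/(5/71 + (1/71)*98) = 34490/(5/71 + 98/71) = 34490/(103/71) = 34490*(71/103) = 2448790/103 ≈ 23775.)
D(153, -71)/K(-151, 187) + 23159/H = (-71 + 153)/1332 + 23159/(2448790/103) = 82*(1/1332) + 23159*(103/2448790) = 41/666 + 2385377/2448790 = 422265368/407723535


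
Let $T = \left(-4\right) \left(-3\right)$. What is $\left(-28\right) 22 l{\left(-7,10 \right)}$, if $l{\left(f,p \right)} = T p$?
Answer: $-73920$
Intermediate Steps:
$T = 12$
$l{\left(f,p \right)} = 12 p$
$\left(-28\right) 22 l{\left(-7,10 \right)} = \left(-28\right) 22 \cdot 12 \cdot 10 = \left(-616\right) 120 = -73920$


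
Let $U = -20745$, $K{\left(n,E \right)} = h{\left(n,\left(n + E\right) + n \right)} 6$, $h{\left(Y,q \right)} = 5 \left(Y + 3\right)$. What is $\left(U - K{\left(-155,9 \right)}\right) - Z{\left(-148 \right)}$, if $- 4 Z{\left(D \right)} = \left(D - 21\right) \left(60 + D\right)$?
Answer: $-12467$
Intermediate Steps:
$h{\left(Y,q \right)} = 15 + 5 Y$ ($h{\left(Y,q \right)} = 5 \left(3 + Y\right) = 15 + 5 Y$)
$K{\left(n,E \right)} = 90 + 30 n$ ($K{\left(n,E \right)} = \left(15 + 5 n\right) 6 = 90 + 30 n$)
$Z{\left(D \right)} = - \frac{\left(-21 + D\right) \left(60 + D\right)}{4}$ ($Z{\left(D \right)} = - \frac{\left(D - 21\right) \left(60 + D\right)}{4} = - \frac{\left(-21 + D\right) \left(60 + D\right)}{4}$)
$\left(U - K{\left(-155,9 \right)}\right) - Z{\left(-148 \right)} = \left(-20745 - \left(90 + 30 \left(-155\right)\right)\right) - \left(315 - -1443 - \frac{\left(-148\right)^{2}}{4}\right) = \left(-20745 - \left(90 - 4650\right)\right) - \left(315 + 1443 - 5476\right) = \left(-20745 - -4560\right) - \left(315 + 1443 - 5476\right) = \left(-20745 + 4560\right) - -3718 = -16185 + 3718 = -12467$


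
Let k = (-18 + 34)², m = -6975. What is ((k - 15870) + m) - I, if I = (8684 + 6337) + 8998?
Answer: -46608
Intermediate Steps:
k = 256 (k = 16² = 256)
I = 24019 (I = 15021 + 8998 = 24019)
((k - 15870) + m) - I = ((256 - 15870) - 6975) - 1*24019 = (-15614 - 6975) - 24019 = -22589 - 24019 = -46608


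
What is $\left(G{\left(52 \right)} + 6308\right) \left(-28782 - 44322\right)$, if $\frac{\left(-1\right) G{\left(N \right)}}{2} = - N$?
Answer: $-468742848$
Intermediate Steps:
$G{\left(N \right)} = 2 N$ ($G{\left(N \right)} = - 2 \left(- N\right) = 2 N$)
$\left(G{\left(52 \right)} + 6308\right) \left(-28782 - 44322\right) = \left(2 \cdot 52 + 6308\right) \left(-28782 - 44322\right) = \left(104 + 6308\right) \left(-73104\right) = 6412 \left(-73104\right) = -468742848$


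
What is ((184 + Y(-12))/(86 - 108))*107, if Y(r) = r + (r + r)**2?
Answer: -3638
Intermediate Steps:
Y(r) = r + 4*r**2 (Y(r) = r + (2*r)**2 = r + 4*r**2)
((184 + Y(-12))/(86 - 108))*107 = ((184 - 12*(1 + 4*(-12)))/(86 - 108))*107 = ((184 - 12*(1 - 48))/(-22))*107 = ((184 - 12*(-47))*(-1/22))*107 = ((184 + 564)*(-1/22))*107 = (748*(-1/22))*107 = -34*107 = -3638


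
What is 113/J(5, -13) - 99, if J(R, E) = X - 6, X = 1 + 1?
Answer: -509/4 ≈ -127.25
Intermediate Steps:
X = 2
J(R, E) = -4 (J(R, E) = 2 - 6 = -4)
113/J(5, -13) - 99 = 113/(-4) - 99 = 113*(-1/4) - 99 = -113/4 - 99 = -509/4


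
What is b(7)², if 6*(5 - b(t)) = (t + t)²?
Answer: 6889/9 ≈ 765.44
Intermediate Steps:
b(t) = 5 - 2*t²/3 (b(t) = 5 - (t + t)²/6 = 5 - 4*t²/6 = 5 - 2*t²/3)
b(7)² = (5 - ⅔*7²)² = (5 - ⅔*49)² = (5 - 98/3)² = (-83/3)² = 6889/9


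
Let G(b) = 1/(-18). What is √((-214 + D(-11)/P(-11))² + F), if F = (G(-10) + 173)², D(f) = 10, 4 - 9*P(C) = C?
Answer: √23708305/18 ≈ 270.51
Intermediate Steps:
G(b) = -1/18
P(C) = 4/9 - C/9
F = 9690769/324 (F = (-1/18 + 173)² = (3113/18)² = 9690769/324 ≈ 29910.)
√((-214 + D(-11)/P(-11))² + F) = √((-214 + 10/(4/9 - ⅑*(-11)))² + 9690769/324) = √((-214 + 10/(4/9 + 11/9))² + 9690769/324) = √((-214 + 10/(5/3))² + 9690769/324) = √((-214 + 10*(⅗))² + 9690769/324) = √((-214 + 6)² + 9690769/324) = √((-208)² + 9690769/324) = √(43264 + 9690769/324) = √(23708305/324) = √23708305/18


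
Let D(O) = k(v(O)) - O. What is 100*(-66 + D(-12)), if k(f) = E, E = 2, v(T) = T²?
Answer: -5200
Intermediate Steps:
k(f) = 2
D(O) = 2 - O
100*(-66 + D(-12)) = 100*(-66 + (2 - 1*(-12))) = 100*(-66 + (2 + 12)) = 100*(-66 + 14) = 100*(-52) = -5200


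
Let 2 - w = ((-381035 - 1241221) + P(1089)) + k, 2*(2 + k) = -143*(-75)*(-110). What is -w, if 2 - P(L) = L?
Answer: -2213222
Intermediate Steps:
k = -589877 (k = -2 + (-143*(-75)*(-110))/2 = -2 + (10725*(-110))/2 = -2 + (1/2)*(-1179750) = -2 - 589875 = -589877)
P(L) = 2 - L
w = 2213222 (w = 2 - (((-381035 - 1241221) + (2 - 1*1089)) - 589877) = 2 - ((-1622256 + (2 - 1089)) - 589877) = 2 - ((-1622256 - 1087) - 589877) = 2 - (-1623343 - 589877) = 2 - 1*(-2213220) = 2 + 2213220 = 2213222)
-w = -1*2213222 = -2213222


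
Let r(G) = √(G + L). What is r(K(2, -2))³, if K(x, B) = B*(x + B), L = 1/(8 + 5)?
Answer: √13/169 ≈ 0.021335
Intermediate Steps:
L = 1/13 ≈ 0.076923
K(x, B) = B*(B + x)
r(G) = √(1/13 + G) (r(G) = √(G + 1/13) = √(1/13 + G))
r(K(2, -2))³ = (√(13 + 169*(-2*(-2 + 2)))/13)³ = (√(13 + 169*(-2*0))/13)³ = (√(13 + 169*0)/13)³ = (√(13 + 0)/13)³ = (√13/13)³ = √13/169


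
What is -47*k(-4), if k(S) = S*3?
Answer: 564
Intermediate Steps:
k(S) = 3*S
-47*k(-4) = -141*(-4) = -47*(-12) = 564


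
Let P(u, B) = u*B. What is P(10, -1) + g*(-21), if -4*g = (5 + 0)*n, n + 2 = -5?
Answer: -775/4 ≈ -193.75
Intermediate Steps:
n = -7 (n = -2 - 5 = -7)
P(u, B) = B*u
g = 35/4 (g = -(5 + 0)*(-7)/4 = -5*(-7)/4 = -1/4*(-35) = 35/4 ≈ 8.7500)
P(10, -1) + g*(-21) = -1*10 + (35/4)*(-21) = -10 - 735/4 = -775/4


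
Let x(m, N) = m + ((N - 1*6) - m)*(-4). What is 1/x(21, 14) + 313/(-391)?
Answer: -22458/28543 ≈ -0.78681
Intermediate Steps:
x(m, N) = 24 - 4*N + 5*m (x(m, N) = m + ((N - 6) - m)*(-4) = m + ((-6 + N) - m)*(-4) = m + (-6 + N - m)*(-4) = m + (24 - 4*N + 4*m) = 24 - 4*N + 5*m)
1/x(21, 14) + 313/(-391) = 1/(24 - 4*14 + 5*21) + 313/(-391) = 1/(24 - 56 + 105) + 313*(-1/391) = 1/73 - 313/391 = -22458/28543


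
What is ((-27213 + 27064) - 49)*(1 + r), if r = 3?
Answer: -792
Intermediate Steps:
((-27213 + 27064) - 49)*(1 + r) = ((-27213 + 27064) - 49)*(1 + 3) = (-149 - 49)*4 = -198*4 = -792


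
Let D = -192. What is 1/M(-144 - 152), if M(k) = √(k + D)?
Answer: -I*√122/244 ≈ -0.045268*I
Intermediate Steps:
M(k) = √(-192 + k) (M(k) = √(k - 192) = √(-192 + k))
1/M(-144 - 152) = 1/(√(-192 + (-144 - 152))) = 1/(√(-192 - 296)) = 1/(√(-488)) = 1/(2*I*√122) = -I*√122/244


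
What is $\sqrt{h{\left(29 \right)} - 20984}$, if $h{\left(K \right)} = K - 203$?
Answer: $i \sqrt{21158} \approx 145.46 i$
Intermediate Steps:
$h{\left(K \right)} = -203 + K$
$\sqrt{h{\left(29 \right)} - 20984} = \sqrt{\left(-203 + 29\right) - 20984} = \sqrt{-174 - 20984} = \sqrt{-21158} = i \sqrt{21158}$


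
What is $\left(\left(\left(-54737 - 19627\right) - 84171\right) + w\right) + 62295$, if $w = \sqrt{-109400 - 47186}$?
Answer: $-96240 + i \sqrt{156586} \approx -96240.0 + 395.71 i$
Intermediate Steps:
$w = i \sqrt{156586}$ ($w = \sqrt{-156586} = i \sqrt{156586} \approx 395.71 i$)
$\left(\left(\left(-54737 - 19627\right) - 84171\right) + w\right) + 62295 = \left(\left(\left(-54737 - 19627\right) - 84171\right) + i \sqrt{156586}\right) + 62295 = \left(\left(-74364 - 84171\right) + i \sqrt{156586}\right) + 62295 = \left(-158535 + i \sqrt{156586}\right) + 62295 = -96240 + i \sqrt{156586}$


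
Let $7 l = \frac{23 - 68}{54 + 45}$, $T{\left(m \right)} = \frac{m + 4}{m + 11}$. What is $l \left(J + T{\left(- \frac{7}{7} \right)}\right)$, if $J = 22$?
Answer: $- \frac{223}{154} \approx -1.4481$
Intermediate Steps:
$T{\left(m \right)} = \frac{4 + m}{11 + m}$
$l = - \frac{5}{77}$ ($l = \frac{\left(23 - 68\right) \frac{1}{54 + 45}}{7} = \frac{\left(-45\right) \frac{1}{99}}{7} = \frac{1}{7} \left(- \frac{5}{11}\right) = - \frac{5}{77} \approx -0.064935$)
$l \left(J + T{\left(- \frac{7}{7} \right)}\right) = - \frac{5 \left(22 + \frac{4 - \frac{7}{7}}{11 - \frac{7}{7}}\right)}{77} = - \frac{5 \left(22 + \frac{4 - 1}{11 - 1}\right)}{77} = - \frac{5 \left(22 + \frac{1}{10} \cdot 3\right)}{77} = - \frac{5 \left(22 + \frac{3}{10}\right)}{77} = \left(- \frac{5}{77}\right) \frac{223}{10} = - \frac{223}{154}$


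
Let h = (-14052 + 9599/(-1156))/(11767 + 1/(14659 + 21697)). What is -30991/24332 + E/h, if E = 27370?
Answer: -82341058454746683769/3594565855816628 ≈ -22907.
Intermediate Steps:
h = -147729979279/123634504317 (h = (-14052 + 9599*(-1/1156))/(11767 + 1/36356) = (-14052 - 9599/1156)/(11767 + 1/36356) = -16253711/(1156*427801053/36356) = -16253711/1156*36356/427801053 = -147729979279/123634504317 ≈ -1.1949)
-30991/24332 + E/h = -30991/24332 + 27370/(-147729979279/123634504317) = -30991*1/24332 + 27370*(-123634504317/147729979279) = -30991/24332 - 3383876383156290/147729979279 = -82341058454746683769/3594565855816628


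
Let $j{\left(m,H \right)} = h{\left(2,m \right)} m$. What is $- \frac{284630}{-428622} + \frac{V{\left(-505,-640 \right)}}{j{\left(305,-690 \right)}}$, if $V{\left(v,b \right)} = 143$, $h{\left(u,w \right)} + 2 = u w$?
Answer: $\frac{26421540073}{39741831840} \approx 0.66483$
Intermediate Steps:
$h{\left(u,w \right)} = -2 + u w$
$j{\left(m,H \right)} = m \left(-2 + 2 m\right)$ ($j{\left(m,H \right)} = \left(-2 + 2 m\right) m = m \left(-2 + 2 m\right)$)
$- \frac{284630}{-428622} + \frac{V{\left(-505,-640 \right)}}{j{\left(305,-690 \right)}} = - \frac{284630}{-428622} + \frac{143}{2 \cdot 305 \left(-1 + 305\right)} = \left(-284630\right) \left(- \frac{1}{428622}\right) + \frac{143}{2 \cdot 305 \cdot 304} = \frac{142315}{214311} + \frac{143}{185440} = \frac{26421540073}{39741831840}$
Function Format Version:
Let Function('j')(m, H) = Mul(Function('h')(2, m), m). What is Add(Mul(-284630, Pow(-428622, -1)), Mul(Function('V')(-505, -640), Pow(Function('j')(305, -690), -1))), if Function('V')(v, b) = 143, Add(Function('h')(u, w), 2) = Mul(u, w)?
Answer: Rational(26421540073, 39741831840) ≈ 0.66483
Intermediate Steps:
Function('h')(u, w) = Add(-2, Mul(u, w))
Function('j')(m, H) = Mul(m, Add(-2, Mul(2, m))) (Function('j')(m, H) = Mul(Add(-2, Mul(2, m)), m) = Mul(m, Add(-2, Mul(2, m))))
Add(Mul(-284630, Pow(-428622, -1)), Mul(Function('V')(-505, -640), Pow(Function('j')(305, -690), -1))) = Add(Mul(-284630, Pow(-428622, -1)), Mul(143, Pow(Mul(2, 305, Add(-1, 305)), -1))) = Add(Mul(-284630, Rational(-1, 428622)), Mul(143, Pow(Mul(2, 305, 304), -1))) = Add(Rational(142315, 214311), Mul(143, Pow(185440, -1))) = Add(Rational(142315, 214311), Mul(143, Rational(1, 185440))) = Add(Rational(142315, 214311), Rational(143, 185440)) = Rational(26421540073, 39741831840)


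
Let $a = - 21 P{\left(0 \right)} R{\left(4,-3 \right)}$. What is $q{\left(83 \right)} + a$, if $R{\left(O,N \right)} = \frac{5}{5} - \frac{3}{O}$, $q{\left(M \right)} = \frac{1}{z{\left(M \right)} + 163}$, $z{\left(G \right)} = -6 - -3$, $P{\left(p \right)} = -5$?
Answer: $\frac{4201}{160} \approx 26.256$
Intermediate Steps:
$z{\left(G \right)} = -3$ ($z{\left(G \right)} = -6 + 3 = -3$)
$q{\left(M \right)} = \frac{1}{160}$ ($q{\left(M \right)} = \frac{1}{-3 + 163} = \frac{1}{160}$)
$R{\left(O,N \right)} = 1 - \frac{3}{O}$ ($R{\left(O,N \right)} = 5 \cdot \frac{1}{5} - \frac{3}{O} = 1 - \frac{3}{O}$)
$a = \frac{105}{4}$ ($a = \left(-21\right) \left(-5\right) \frac{-3 + 4}{4} = 105 \cdot \frac{1}{4} \cdot 1 = 105 \cdot \frac{1}{4} = \frac{105}{4} \approx 26.25$)
$q{\left(83 \right)} + a = \frac{1}{160} + \frac{105}{4} = \frac{4201}{160}$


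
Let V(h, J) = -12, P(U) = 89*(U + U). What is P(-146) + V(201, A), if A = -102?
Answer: -26000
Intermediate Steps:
P(U) = 178*U (P(U) = 89*(2*U) = 178*U)
P(-146) + V(201, A) = 178*(-146) - 12 = -25988 - 12 = -26000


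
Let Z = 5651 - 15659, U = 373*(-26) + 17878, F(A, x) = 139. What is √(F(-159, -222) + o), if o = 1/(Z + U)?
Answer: √116119587/914 ≈ 11.790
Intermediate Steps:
U = 8180 (U = -9698 + 17878 = 8180)
Z = -10008
o = -1/1828 (o = 1/(-10008 + 8180) = 1/(-1828) = -1/1828 ≈ -0.00054705)
√(F(-159, -222) + o) = √(139 - 1/1828) = √(254091/1828) = √116119587/914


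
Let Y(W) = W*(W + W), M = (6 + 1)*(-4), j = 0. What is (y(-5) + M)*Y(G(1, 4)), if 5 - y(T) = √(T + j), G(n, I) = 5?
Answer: -1150 - 50*I*√5 ≈ -1150.0 - 111.8*I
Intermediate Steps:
y(T) = 5 - √T (y(T) = 5 - √(T + 0) = 5 - √T)
M = -28 (M = 7*(-4) = -28)
Y(W) = 2*W² (Y(W) = W*(2*W) = 2*W²)
(y(-5) + M)*Y(G(1, 4)) = ((5 - √(-5)) - 28)*(2*5²) = ((5 - I*√5) - 28)*(2*25) = ((5 - I*√5) - 28)*50 = (-23 - I*√5)*50 = -1150 - 50*I*√5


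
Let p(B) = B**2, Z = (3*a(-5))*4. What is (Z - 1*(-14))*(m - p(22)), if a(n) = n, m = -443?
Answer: 42642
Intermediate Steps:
Z = -60 (Z = (3*(-5))*4 = -15*4 = -60)
(Z - 1*(-14))*(m - p(22)) = (-60 - 1*(-14))*(-443 - 1*22**2) = (-60 + 14)*(-443 - 1*484) = -46*(-443 - 484) = -46*(-927) = 42642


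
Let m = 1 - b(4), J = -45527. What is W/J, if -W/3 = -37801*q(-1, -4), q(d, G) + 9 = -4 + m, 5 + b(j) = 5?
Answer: 1360836/45527 ≈ 29.891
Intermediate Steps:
b(j) = 0 (b(j) = -5 + 5 = 0)
m = 1 (m = 1 - 1*0 = 1 + 0 = 1)
q(d, G) = -12 (q(d, G) = -9 + (-4 + 1) = -9 - 3 = -12)
W = -1360836 (W = -(-113403)*(-12) = -3*453612 = -1360836)
W/J = -1360836/(-45527) = -1360836*(-1/45527) = 1360836/45527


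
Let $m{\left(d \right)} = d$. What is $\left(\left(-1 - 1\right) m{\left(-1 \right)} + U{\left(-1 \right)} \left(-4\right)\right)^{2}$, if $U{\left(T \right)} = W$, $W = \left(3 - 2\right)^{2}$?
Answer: $4$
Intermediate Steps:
$W = 1$ ($W = 1^{2} = 1$)
$U{\left(T \right)} = 1$
$\left(\left(-1 - 1\right) m{\left(-1 \right)} + U{\left(-1 \right)} \left(-4\right)\right)^{2} = \left(\left(-1 - 1\right) \left(-1\right) + 1 \left(-4\right)\right)^{2} = \left(\left(-2\right) \left(-1\right) - 4\right)^{2} = \left(2 - 4\right)^{2} = \left(-2\right)^{2} = 4$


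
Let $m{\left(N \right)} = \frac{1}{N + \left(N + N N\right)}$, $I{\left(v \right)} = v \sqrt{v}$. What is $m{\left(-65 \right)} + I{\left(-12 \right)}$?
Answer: $\frac{1}{4095} - 24 i \sqrt{3} \approx 0.0002442 - 41.569 i$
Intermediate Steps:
$I{\left(v \right)} = v^{\frac{3}{2}}$
$m{\left(N \right)} = \frac{1}{N^{2} + 2 N}$ ($m{\left(N \right)} = \frac{1}{N + \left(N + N^{2}\right)} = \frac{1}{N^{2} + 2 N}$)
$m{\left(-65 \right)} + I{\left(-12 \right)} = \frac{1}{\left(-65\right) \left(2 - 65\right)} + \left(-12\right)^{\frac{3}{2}} = - \frac{1}{65 \left(-63\right)} - 24 i \sqrt{3} = \left(- \frac{1}{65}\right) \left(- \frac{1}{63}\right) - 24 i \sqrt{3} = \frac{1}{4095} - 24 i \sqrt{3}$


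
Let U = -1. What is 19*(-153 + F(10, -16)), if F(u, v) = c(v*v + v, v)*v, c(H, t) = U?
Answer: -2603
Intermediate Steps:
c(H, t) = -1
F(u, v) = -v
19*(-153 + F(10, -16)) = 19*(-153 - 1*(-16)) = 19*(-153 + 16) = 19*(-137) = -2603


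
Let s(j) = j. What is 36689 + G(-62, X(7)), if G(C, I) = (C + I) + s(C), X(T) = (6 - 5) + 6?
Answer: 36572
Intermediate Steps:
X(T) = 7 (X(T) = 1 + 6 = 7)
G(C, I) = I + 2*C (G(C, I) = (C + I) + C = I + 2*C)
36689 + G(-62, X(7)) = 36689 + (7 + 2*(-62)) = 36689 + (7 - 124) = 36689 - 117 = 36572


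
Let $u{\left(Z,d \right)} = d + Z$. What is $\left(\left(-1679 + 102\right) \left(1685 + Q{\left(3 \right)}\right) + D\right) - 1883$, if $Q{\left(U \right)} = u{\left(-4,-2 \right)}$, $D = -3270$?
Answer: $-2652936$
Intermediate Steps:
$u{\left(Z,d \right)} = Z + d$
$Q{\left(U \right)} = -6$ ($Q{\left(U \right)} = -4 - 2 = -6$)
$\left(\left(-1679 + 102\right) \left(1685 + Q{\left(3 \right)}\right) + D\right) - 1883 = \left(\left(-1679 + 102\right) \left(1685 - 6\right) - 3270\right) - 1883 = \left(\left(-1577\right) 1679 - 3270\right) - 1883 = \left(-2647783 - 3270\right) - 1883 = -2651053 - 1883 = -2652936$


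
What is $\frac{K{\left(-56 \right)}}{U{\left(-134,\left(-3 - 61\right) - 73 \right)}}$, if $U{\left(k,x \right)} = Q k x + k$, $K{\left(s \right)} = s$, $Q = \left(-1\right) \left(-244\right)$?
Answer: $- \frac{28}{2239609} \approx -1.2502 \cdot 10^{-5}$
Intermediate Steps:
$Q = 244$
$U{\left(k,x \right)} = k + 244 k x$ ($U{\left(k,x \right)} = 244 k x + k = k + 244 k x$)
$\frac{K{\left(-56 \right)}}{U{\left(-134,\left(-3 - 61\right) - 73 \right)}} = - \frac{56}{\left(-134\right) \left(1 + 244 \left(\left(-3 - 61\right) - 73\right)\right)} = - \frac{56}{\left(-134\right) \left(1 + 244 \left(-64 - 73\right)\right)} = - \frac{56}{\left(-134\right) \left(1 + 244 \left(-137\right)\right)} = - \frac{56}{\left(-134\right) \left(1 - 33428\right)} = - \frac{56}{\left(-134\right) \left(-33427\right)} = - \frac{56}{4479218} = \left(-56\right) \frac{1}{4479218} = - \frac{28}{2239609}$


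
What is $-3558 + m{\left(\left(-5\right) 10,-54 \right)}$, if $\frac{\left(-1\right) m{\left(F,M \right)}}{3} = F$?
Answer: $-3408$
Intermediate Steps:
$m{\left(F,M \right)} = - 3 F$
$-3558 + m{\left(\left(-5\right) 10,-54 \right)} = -3558 - 3 \left(\left(-5\right) 10\right) = -3558 - -150 = -3558 + 150 = -3408$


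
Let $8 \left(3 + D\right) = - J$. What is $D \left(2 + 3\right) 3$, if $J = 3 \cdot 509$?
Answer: $- \frac{23265}{8} \approx -2908.1$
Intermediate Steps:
$J = 1527$
$D = - \frac{1551}{8}$ ($D = -3 + \frac{\left(-1\right) 1527}{8} = -3 + \frac{1}{8} \left(-1527\right) = -3 - \frac{1527}{8} = - \frac{1551}{8} \approx -193.88$)
$D \left(2 + 3\right) 3 = - \frac{1551 \left(2 + 3\right) 3}{8} = - \frac{1551 \cdot 5 \cdot 3}{8} = \left(- \frac{1551}{8}\right) 15 = - \frac{23265}{8}$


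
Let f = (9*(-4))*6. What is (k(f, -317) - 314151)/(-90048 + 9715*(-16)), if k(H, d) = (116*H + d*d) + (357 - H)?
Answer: 238145/245488 ≈ 0.97009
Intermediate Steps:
f = -216 (f = -36*6 = -216)
k(H, d) = 357 + d**2 + 115*H (k(H, d) = (116*H + d**2) + (357 - H) = (d**2 + 116*H) + (357 - H) = 357 + d**2 + 115*H)
(k(f, -317) - 314151)/(-90048 + 9715*(-16)) = ((357 + (-317)**2 + 115*(-216)) - 314151)/(-90048 + 9715*(-16)) = ((357 + 100489 - 24840) - 314151)/(-90048 - 155440) = (76006 - 314151)/(-245488) = -238145*(-1/245488) = 238145/245488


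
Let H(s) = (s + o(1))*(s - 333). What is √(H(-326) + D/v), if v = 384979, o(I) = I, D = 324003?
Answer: 4*√1983921937128257/384979 ≈ 462.79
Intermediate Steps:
H(s) = (1 + s)*(-333 + s) (H(s) = (s + 1)*(s - 333) = (1 + s)*(-333 + s))
√(H(-326) + D/v) = √((-333 + (-326)² - 332*(-326)) + 324003/384979) = √((-333 + 106276 + 108232) + 324003*(1/384979)) = √(214175 + 324003/384979) = √(82453201328/384979) = 4*√1983921937128257/384979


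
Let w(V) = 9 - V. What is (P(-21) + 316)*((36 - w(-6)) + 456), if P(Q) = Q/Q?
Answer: 151209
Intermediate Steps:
P(Q) = 1
(P(-21) + 316)*((36 - w(-6)) + 456) = (1 + 316)*((36 - (9 - 1*(-6))) + 456) = 317*((36 - (9 + 6)) + 456) = 317*((36 - 1*15) + 456) = 317*((36 - 15) + 456) = 317*(21 + 456) = 317*477 = 151209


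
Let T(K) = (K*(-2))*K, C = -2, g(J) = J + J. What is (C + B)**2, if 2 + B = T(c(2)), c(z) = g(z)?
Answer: 1296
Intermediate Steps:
g(J) = 2*J
c(z) = 2*z
T(K) = -2*K**2 (T(K) = (-2*K)*K = -2*K**2)
B = -34 (B = -2 - 2*(2*2)**2 = -2 - 2*4**2 = -2 - 2*16 = -2 - 32 = -34)
(C + B)**2 = (-2 - 34)**2 = (-36)**2 = 1296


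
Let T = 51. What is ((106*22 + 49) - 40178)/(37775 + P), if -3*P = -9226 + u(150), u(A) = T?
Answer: -113391/122500 ≈ -0.92564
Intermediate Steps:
u(A) = 51
P = 9175/3 (P = -(-9226 + 51)/3 = -⅓*(-9175) = 9175/3 ≈ 3058.3)
((106*22 + 49) - 40178)/(37775 + P) = ((106*22 + 49) - 40178)/(37775 + 9175/3) = ((2332 + 49) - 40178)/(122500/3) = (2381 - 40178)*(3/122500) = -37797*3/122500 = -113391/122500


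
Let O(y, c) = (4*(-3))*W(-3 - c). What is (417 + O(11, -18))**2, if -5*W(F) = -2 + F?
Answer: 5022081/25 ≈ 2.0088e+5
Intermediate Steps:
W(F) = 2/5 - F/5 (W(F) = -(-2 + F)/5 = 2/5 - F/5)
O(y, c) = -12 - 12*c/5 (O(y, c) = (4*(-3))*(2/5 - (-3 - c)/5) = -12*(2/5 + (3/5 + c/5)) = -12*(1 + c/5) = -12 - 12*c/5)
(417 + O(11, -18))**2 = (417 + (-12 - 12/5*(-18)))**2 = (417 + (-12 + 216/5))**2 = (417 + 156/5)**2 = (2241/5)**2 = 5022081/25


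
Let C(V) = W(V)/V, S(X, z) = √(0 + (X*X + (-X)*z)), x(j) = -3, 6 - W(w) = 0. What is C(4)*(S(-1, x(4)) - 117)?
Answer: -351/2 + 3*I*√2/2 ≈ -175.5 + 2.1213*I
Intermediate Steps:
W(w) = 6 (W(w) = 6 - 1*0 = 6 + 0 = 6)
S(X, z) = √(X² - X*z) (S(X, z) = √(0 + (X² - X*z)) = √(X² - X*z))
C(V) = 6/V
C(4)*(S(-1, x(4)) - 117) = (6/4)*(√(-(-1 - 1*(-3))) - 117) = (6*(¼))*(√(-(-1 + 3)) - 117) = 3*(√(-1*2) - 117)/2 = 3*(√(-2) - 117)/2 = 3*(I*√2 - 117)/2 = 3*(-117 + I*√2)/2 = -351/2 + 3*I*√2/2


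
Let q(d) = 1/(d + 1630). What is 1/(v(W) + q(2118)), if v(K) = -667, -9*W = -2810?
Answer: -3748/2499915 ≈ -0.0014993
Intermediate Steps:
q(d) = 1/(1630 + d)
W = 2810/9 (W = -⅑*(-2810) = 2810/9 ≈ 312.22)
1/(v(W) + q(2118)) = 1/(-667 + 1/(1630 + 2118)) = 1/(-667 + 1/3748) = 1/(-2499915/3748) = -3748/2499915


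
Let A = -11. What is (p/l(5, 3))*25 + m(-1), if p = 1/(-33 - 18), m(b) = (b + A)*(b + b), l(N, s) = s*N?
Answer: 3667/153 ≈ 23.967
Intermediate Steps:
l(N, s) = N*s
m(b) = 2*b*(-11 + b) (m(b) = (b - 11)*(b + b) = (-11 + b)*(2*b) = 2*b*(-11 + b))
p = -1/51 (p = 1/(-51) = -1/51 ≈ -0.019608)
(p/l(5, 3))*25 + m(-1) = -1/(51*(5*3))*25 + 2*(-1)*(-11 - 1) = -1/51/15*25 + 2*(-1)*(-12) = -1/51*1/15*25 + 24 = -1/765*25 + 24 = -5/153 + 24 = 3667/153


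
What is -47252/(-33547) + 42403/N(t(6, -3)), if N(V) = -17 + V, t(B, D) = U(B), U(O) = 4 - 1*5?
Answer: -1421642905/603846 ≈ -2354.3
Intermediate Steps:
U(O) = -1 (U(O) = 4 - 5 = -1)
t(B, D) = -1
-47252/(-33547) + 42403/N(t(6, -3)) = -47252/(-33547) + 42403/(-17 - 1) = -47252*(-1/33547) + 42403/(-18) = 47252/33547 + 42403*(-1/18) = 47252/33547 - 42403/18 = -1421642905/603846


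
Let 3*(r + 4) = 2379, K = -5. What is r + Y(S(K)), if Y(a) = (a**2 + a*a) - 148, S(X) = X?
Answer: 691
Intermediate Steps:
r = 789 (r = -4 + (1/3)*2379 = -4 + 793 = 789)
Y(a) = -148 + 2*a**2 (Y(a) = (a**2 + a**2) - 148 = 2*a**2 - 148 = -148 + 2*a**2)
r + Y(S(K)) = 789 + (-148 + 2*(-5)**2) = 789 + (-148 + 2*25) = 789 + (-148 + 50) = 789 - 98 = 691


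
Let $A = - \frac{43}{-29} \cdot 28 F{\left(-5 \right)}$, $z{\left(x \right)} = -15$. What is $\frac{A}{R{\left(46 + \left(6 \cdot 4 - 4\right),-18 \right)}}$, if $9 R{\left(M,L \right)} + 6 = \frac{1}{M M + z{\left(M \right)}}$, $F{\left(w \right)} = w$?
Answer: $\frac{47039076}{151061} \approx 311.39$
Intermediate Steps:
$A = - \frac{6020}{29}$ ($A = - \frac{43}{-29} \cdot 28 \left(-5\right) = \left(-43\right) \left(- \frac{1}{29}\right) 28 \left(-5\right) = \frac{43}{29} \cdot 28 \left(-5\right) = \frac{1204}{29} \left(-5\right) = - \frac{6020}{29} \approx -207.59$)
$R{\left(M,L \right)} = - \frac{2}{3} + \frac{1}{9 \left(-15 + M^{2}\right)}$ ($R{\left(M,L \right)} = - \frac{2}{3} + \frac{1}{9 \left(M M - 15\right)} = - \frac{2}{3} + \frac{1}{9 \left(M^{2} - 15\right)} = - \frac{2}{3} + \frac{1}{9 \left(-15 + M^{2}\right)}$)
$\frac{A}{R{\left(46 + \left(6 \cdot 4 - 4\right),-18 \right)}} = - \frac{6020}{29 \frac{91 - 6 \left(46 + \left(6 \cdot 4 - 4\right)\right)^{2}}{9 \left(-15 + \left(46 + \left(6 \cdot 4 - 4\right)\right)^{2}\right)}} = - \frac{6020}{29 \frac{91 - 6 \left(46 + \left(24 - 4\right)\right)^{2}}{9 \left(-15 + \left(46 + \left(24 - 4\right)\right)^{2}\right)}} = - \frac{6020}{29 \frac{91 - 6 \left(46 + 20\right)^{2}}{9 \left(-15 + \left(46 + 20\right)^{2}\right)}} = - \frac{6020}{29 \frac{91 - 6 \cdot 66^{2}}{9 \left(-15 + 66^{2}\right)}} = - \frac{6020}{29 \frac{91 - 26136}{9 \left(-15 + 4356\right)}} = - \frac{6020}{29 \frac{91 - 26136}{9 \cdot 4341}} = - \frac{6020}{29 \cdot \frac{1}{9} \cdot \frac{1}{4341} \left(-26045\right)} = - \frac{6020}{29 \left(- \frac{26045}{39069}\right)} = \left(- \frac{6020}{29}\right) \left(- \frac{39069}{26045}\right) = \frac{47039076}{151061}$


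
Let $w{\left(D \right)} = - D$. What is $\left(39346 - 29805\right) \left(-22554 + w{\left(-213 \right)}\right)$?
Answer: $-213155481$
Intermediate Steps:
$\left(39346 - 29805\right) \left(-22554 + w{\left(-213 \right)}\right) = \left(39346 - 29805\right) \left(-22554 - -213\right) = 9541 \left(-22554 + 213\right) = 9541 \left(-22341\right) = -213155481$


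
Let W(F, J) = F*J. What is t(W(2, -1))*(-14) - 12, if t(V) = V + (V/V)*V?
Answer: 44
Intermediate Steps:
t(V) = 2*V (t(V) = V + 1*V = V + V = 2*V)
t(W(2, -1))*(-14) - 12 = (2*(2*(-1)))*(-14) - 12 = (2*(-2))*(-14) - 12 = -4*(-14) - 12 = 56 - 12 = 44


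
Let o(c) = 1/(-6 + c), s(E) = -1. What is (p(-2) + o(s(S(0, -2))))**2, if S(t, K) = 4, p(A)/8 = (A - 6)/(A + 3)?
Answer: 201601/49 ≈ 4114.3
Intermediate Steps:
p(A) = 8*(-6 + A)/(3 + A) (p(A) = 8*((A - 6)/(A + 3)) = 8*((-6 + A)/(3 + A)) = 8*(-6 + A)/(3 + A))
(p(-2) + o(s(S(0, -2))))**2 = (8*(-6 - 2)/(3 - 2) + 1/(-6 - 1))**2 = (8*(-8)/1 + 1/(-7))**2 = (8*1*(-8) - 1/7)**2 = (-64 - 1/7)**2 = (-449/7)**2 = 201601/49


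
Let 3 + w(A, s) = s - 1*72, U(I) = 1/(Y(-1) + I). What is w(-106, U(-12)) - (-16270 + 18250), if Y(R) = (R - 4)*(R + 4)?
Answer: -55486/27 ≈ -2055.0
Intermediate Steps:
Y(R) = (-4 + R)*(4 + R)
U(I) = 1/(-15 + I) (U(I) = 1/((-16 + (-1)²) + I) = 1/((-16 + 1) + I) = 1/(-15 + I))
w(A, s) = -75 + s (w(A, s) = -3 + (s - 1*72) = -3 + (s - 72) = -3 + (-72 + s) = -75 + s)
w(-106, U(-12)) - (-16270 + 18250) = (-75 + 1/(-15 - 12)) - (-16270 + 18250) = (-75 + 1/(-27)) - 1*1980 = (-75 - 1/27) - 1980 = -2026/27 - 1980 = -55486/27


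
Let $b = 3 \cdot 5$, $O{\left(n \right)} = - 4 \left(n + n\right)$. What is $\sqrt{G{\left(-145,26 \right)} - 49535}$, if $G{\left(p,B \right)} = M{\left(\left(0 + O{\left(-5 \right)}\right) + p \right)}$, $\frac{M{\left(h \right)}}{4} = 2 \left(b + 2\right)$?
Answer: $i \sqrt{49399} \approx 222.26 i$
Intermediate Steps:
$O{\left(n \right)} = - 8 n$ ($O{\left(n \right)} = - 4 \cdot 2 n = - 8 n$)
$b = 15$
$M{\left(h \right)} = 136$ ($M{\left(h \right)} = 4 \cdot 2 \left(15 + 2\right) = 4 \cdot 2 \cdot 17 = 4 \cdot 34 = 136$)
$G{\left(p,B \right)} = 136$
$\sqrt{G{\left(-145,26 \right)} - 49535} = \sqrt{136 - 49535} = \sqrt{-49399} = i \sqrt{49399}$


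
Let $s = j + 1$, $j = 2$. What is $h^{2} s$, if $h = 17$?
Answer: $867$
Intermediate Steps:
$s = 3$ ($s = 2 + 1 = 3$)
$h^{2} s = 17^{2} \cdot 3 = 289 \cdot 3 = 867$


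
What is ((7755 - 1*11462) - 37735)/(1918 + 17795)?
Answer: -13814/6571 ≈ -2.1023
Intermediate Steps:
((7755 - 1*11462) - 37735)/(1918 + 17795) = ((7755 - 11462) - 37735)/19713 = (-3707 - 37735)*(1/19713) = -41442*1/19713 = -13814/6571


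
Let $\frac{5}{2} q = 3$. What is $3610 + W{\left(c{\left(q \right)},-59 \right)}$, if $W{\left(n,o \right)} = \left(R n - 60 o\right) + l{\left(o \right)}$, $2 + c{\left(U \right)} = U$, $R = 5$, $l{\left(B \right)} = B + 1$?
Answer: $7088$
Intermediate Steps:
$l{\left(B \right)} = 1 + B$
$q = \frac{6}{5}$ ($q = \frac{2}{5} \cdot 3 = \frac{6}{5} \approx 1.2$)
$c{\left(U \right)} = -2 + U$
$W{\left(n,o \right)} = 1 - 59 o + 5 n$ ($W{\left(n,o \right)} = \left(5 n - 60 o\right) + \left(1 + o\right) = \left(- 60 o + 5 n\right) + \left(1 + o\right) = 1 - 59 o + 5 n$)
$3610 + W{\left(c{\left(q \right)},-59 \right)} = 3610 + \left(1 - -3481 + 5 \left(-2 + \frac{6}{5}\right)\right) = 3610 + \left(1 + 3481 + 5 \left(- \frac{4}{5}\right)\right) = 3610 + \left(1 + 3481 - 4\right) = 3610 + 3478 = 7088$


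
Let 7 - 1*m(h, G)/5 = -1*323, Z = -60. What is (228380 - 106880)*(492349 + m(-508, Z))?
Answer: 60020878500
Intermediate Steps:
m(h, G) = 1650 (m(h, G) = 35 - (-5)*323 = 35 - 5*(-323) = 35 + 1615 = 1650)
(228380 - 106880)*(492349 + m(-508, Z)) = (228380 - 106880)*(492349 + 1650) = 121500*493999 = 60020878500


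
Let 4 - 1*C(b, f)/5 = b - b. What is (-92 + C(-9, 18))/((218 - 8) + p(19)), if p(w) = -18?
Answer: -3/8 ≈ -0.37500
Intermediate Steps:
C(b, f) = 20 (C(b, f) = 20 - 5*(b - b) = 20 - 5*0 = 20 + 0 = 20)
(-92 + C(-9, 18))/((218 - 8) + p(19)) = (-92 + 20)/((218 - 8) - 18) = -72/(210 - 18) = -72/192 = -72*1/192 = -3/8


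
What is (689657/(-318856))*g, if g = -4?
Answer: 689657/79714 ≈ 8.6516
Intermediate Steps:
(689657/(-318856))*g = (689657/(-318856))*(-4) = (689657*(-1/318856))*(-4) = -689657/318856*(-4) = 689657/79714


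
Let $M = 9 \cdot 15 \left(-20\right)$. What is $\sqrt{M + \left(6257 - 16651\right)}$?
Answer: $i \sqrt{13094} \approx 114.43 i$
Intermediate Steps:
$M = -2700$ ($M = 135 \left(-20\right) = -2700$)
$\sqrt{M + \left(6257 - 16651\right)} = \sqrt{-2700 + \left(6257 - 16651\right)} = \sqrt{-2700 - 10394} = \sqrt{-13094} = i \sqrt{13094}$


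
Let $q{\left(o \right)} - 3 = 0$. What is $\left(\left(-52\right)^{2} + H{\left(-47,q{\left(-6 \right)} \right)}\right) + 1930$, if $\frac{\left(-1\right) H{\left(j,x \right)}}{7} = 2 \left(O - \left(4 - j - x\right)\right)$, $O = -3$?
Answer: $5348$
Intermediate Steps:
$q{\left(o \right)} = 3$ ($q{\left(o \right)} = 3 + 0 = 3$)
$H{\left(j,x \right)} = 98 - 14 j - 14 x$ ($H{\left(j,x \right)} = - 7 \cdot 2 \left(-3 - \left(4 - j - x\right)\right) = - 7 \cdot 2 \left(-3 + \left(-4 + j + x\right)\right) = - 7 \cdot 2 \left(-7 + j + x\right) = - 7 \left(-14 + 2 j + 2 x\right) = 98 - 14 j - 14 x$)
$\left(\left(-52\right)^{2} + H{\left(-47,q{\left(-6 \right)} \right)}\right) + 1930 = \left(\left(-52\right)^{2} - -714\right) + 1930 = \left(2704 + \left(98 + 658 - 42\right)\right) + 1930 = \left(2704 + 714\right) + 1930 = 3418 + 1930 = 5348$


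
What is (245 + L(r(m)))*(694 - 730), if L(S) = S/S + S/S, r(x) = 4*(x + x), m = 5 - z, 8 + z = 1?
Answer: -8892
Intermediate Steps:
z = -7 (z = -8 + 1 = -7)
m = 12 (m = 5 - 1*(-7) = 5 + 7 = 12)
r(x) = 8*x (r(x) = 4*(2*x) = 8*x)
L(S) = 2 (L(S) = 1 + 1 = 2)
(245 + L(r(m)))*(694 - 730) = (245 + 2)*(694 - 730) = 247*(-36) = -8892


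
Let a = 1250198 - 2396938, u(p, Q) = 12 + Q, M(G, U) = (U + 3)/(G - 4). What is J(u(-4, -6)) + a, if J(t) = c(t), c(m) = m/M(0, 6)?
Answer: -3440228/3 ≈ -1.1467e+6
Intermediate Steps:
M(G, U) = (3 + U)/(-4 + G)
c(m) = -4*m/9 (c(m) = m/(((3 + 6)/(-4 + 0))) = m/((9/(-4))) = m/((-¼*9)) = m/(-9/4) = m*(-4/9) = -4*m/9)
J(t) = -4*t/9
a = -1146740
J(u(-4, -6)) + a = -4*(12 - 6)/9 - 1146740 = -4/9*6 - 1146740 = -8/3 - 1146740 = -3440228/3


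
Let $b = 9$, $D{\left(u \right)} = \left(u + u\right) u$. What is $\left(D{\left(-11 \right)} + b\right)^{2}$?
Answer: $63001$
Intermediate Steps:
$D{\left(u \right)} = 2 u^{2}$ ($D{\left(u \right)} = 2 u u = 2 u^{2}$)
$\left(D{\left(-11 \right)} + b\right)^{2} = \left(2 \left(-11\right)^{2} + 9\right)^{2} = \left(2 \cdot 121 + 9\right)^{2} = \left(242 + 9\right)^{2} = 251^{2} = 63001$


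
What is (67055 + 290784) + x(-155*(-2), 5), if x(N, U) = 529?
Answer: 358368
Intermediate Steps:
(67055 + 290784) + x(-155*(-2), 5) = (67055 + 290784) + 529 = 357839 + 529 = 358368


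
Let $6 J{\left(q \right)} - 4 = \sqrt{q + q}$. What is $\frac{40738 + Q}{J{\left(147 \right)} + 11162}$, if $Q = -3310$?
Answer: $\frac{1074333312}{320413163} - \frac{112284 \sqrt{6}}{320413163} \approx 3.3521$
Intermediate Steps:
$J{\left(q \right)} = \frac{2}{3} + \frac{\sqrt{2} \sqrt{q}}{6}$ ($J{\left(q \right)} = \frac{2}{3} + \frac{\sqrt{q + q}}{6} = \frac{2}{3} + \frac{\sqrt{2 q}}{6} = \frac{2}{3} + \frac{\sqrt{2} \sqrt{q}}{6}$)
$\frac{40738 + Q}{J{\left(147 \right)} + 11162} = \frac{40738 - 3310}{\left(\frac{2}{3} + \frac{\sqrt{2} \sqrt{147}}{6}\right) + 11162} = \frac{37428}{\left(\frac{2}{3} + \frac{\sqrt{2} \cdot 7 \sqrt{3}}{6}\right) + 11162} = \frac{37428}{\left(\frac{2}{3} + \frac{7 \sqrt{6}}{6}\right) + 11162} = \frac{37428}{\frac{33488}{3} + \frac{7 \sqrt{6}}{6}}$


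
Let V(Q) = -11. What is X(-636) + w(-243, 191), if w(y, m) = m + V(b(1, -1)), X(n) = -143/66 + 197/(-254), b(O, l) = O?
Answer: 67459/381 ≈ 177.06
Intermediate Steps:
X(n) = -1121/381 (X(n) = -143*1/66 + 197*(-1/254) = -13/6 - 197/254 = -1121/381)
w(y, m) = -11 + m (w(y, m) = m - 11 = -11 + m)
X(-636) + w(-243, 191) = -1121/381 + (-11 + 191) = -1121/381 + 180 = 67459/381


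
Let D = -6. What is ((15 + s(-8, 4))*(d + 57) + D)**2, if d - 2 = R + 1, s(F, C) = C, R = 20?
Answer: 2292196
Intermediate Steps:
d = 23 (d = 2 + (20 + 1) = 2 + 21 = 23)
((15 + s(-8, 4))*(d + 57) + D)**2 = ((15 + 4)*(23 + 57) - 6)**2 = (19*80 - 6)**2 = (1520 - 6)**2 = 1514**2 = 2292196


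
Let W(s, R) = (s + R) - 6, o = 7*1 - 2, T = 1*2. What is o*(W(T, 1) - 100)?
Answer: -515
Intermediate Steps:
T = 2
o = 5 (o = 7 - 2 = 5)
W(s, R) = -6 + R + s (W(s, R) = (R + s) - 6 = -6 + R + s)
o*(W(T, 1) - 100) = 5*((-6 + 1 + 2) - 100) = 5*(-3 - 100) = 5*(-103) = -515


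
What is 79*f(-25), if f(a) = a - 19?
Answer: -3476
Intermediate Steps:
f(a) = -19 + a
79*f(-25) = 79*(-19 - 25) = 79*(-44) = -3476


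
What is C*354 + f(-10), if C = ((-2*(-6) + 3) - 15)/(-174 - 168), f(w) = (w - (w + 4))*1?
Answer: -4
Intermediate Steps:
f(w) = -4 (f(w) = (w - (4 + w))*1 = (w + (-4 - w))*1 = -4*1 = -4)
C = 0 (C = ((12 + 3) - 15)/(-342) = (15 - 15)*(-1/342) = 0*(-1/342) = 0)
C*354 + f(-10) = 0*354 - 4 = 0 - 4 = -4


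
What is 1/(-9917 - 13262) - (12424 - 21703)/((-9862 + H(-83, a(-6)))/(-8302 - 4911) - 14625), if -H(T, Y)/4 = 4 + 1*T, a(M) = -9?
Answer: -947339355004/1492963863547 ≈ -0.63454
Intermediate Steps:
H(T, Y) = -16 - 4*T (H(T, Y) = -4*(4 + 1*T) = -4*(4 + T) = -16 - 4*T)
1/(-9917 - 13262) - (12424 - 21703)/((-9862 + H(-83, a(-6)))/(-8302 - 4911) - 14625) = 1/(-9917 - 13262) - (12424 - 21703)/((-9862 + (-16 - 4*(-83)))/(-8302 - 4911) - 14625) = 1/(-23179) - (-9279)/((-9862 + (-16 + 332))/(-13213) - 14625) = -1/23179 - (-9279)/((-9862 + 316)*(-1/13213) - 14625) = -1/23179 - (-9279)/(-9546*(-1/13213) - 14625) = -1/23179 - (-9279)/(9546/13213 - 14625) = -1/23179 - (-9279)/(-193230579/13213) = -1/23179 - (-9279)*(-13213)/193230579 = -1/23179 - 1*40867809/64410193 = -1/23179 - 40867809/64410193 = -947339355004/1492963863547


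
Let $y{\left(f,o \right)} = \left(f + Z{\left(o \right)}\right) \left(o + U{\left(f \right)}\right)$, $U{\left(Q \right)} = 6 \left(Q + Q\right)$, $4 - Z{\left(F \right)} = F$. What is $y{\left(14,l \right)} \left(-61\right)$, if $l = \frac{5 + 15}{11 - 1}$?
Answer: $-165920$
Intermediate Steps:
$Z{\left(F \right)} = 4 - F$
$l = 2$ ($l = \frac{20}{10} = 20 \cdot \frac{1}{10} = 2$)
$U{\left(Q \right)} = 12 Q$ ($U{\left(Q \right)} = 6 \cdot 2 Q = 12 Q$)
$y{\left(f,o \right)} = \left(o + 12 f\right) \left(4 + f - o\right)$ ($y{\left(f,o \right)} = \left(f - \left(-4 + o\right)\right) \left(o + 12 f\right) = \left(4 + f - o\right) \left(o + 12 f\right) = \left(o + 12 f\right) \left(4 + f - o\right)$)
$y{\left(14,l \right)} \left(-61\right) = \left(12 \cdot 14^{2} + 14 \cdot 2 - 2 \left(-4 + 2\right) - 168 \left(-4 + 2\right)\right) \left(-61\right) = \left(12 \cdot 196 + 28 - 2 \left(-2\right) - 168 \left(-2\right)\right) \left(-61\right) = \left(2352 + 28 + 4 + 336\right) \left(-61\right) = 2720 \left(-61\right) = -165920$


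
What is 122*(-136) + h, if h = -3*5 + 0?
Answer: -16607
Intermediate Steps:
h = -15 (h = -15 + 0 = -15)
122*(-136) + h = 122*(-136) - 15 = -16592 - 15 = -16607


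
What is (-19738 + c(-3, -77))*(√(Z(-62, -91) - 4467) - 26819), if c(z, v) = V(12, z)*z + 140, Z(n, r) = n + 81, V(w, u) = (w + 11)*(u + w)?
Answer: 542253361 - 80876*I*√278 ≈ 5.4225e+8 - 1.3485e+6*I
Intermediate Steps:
V(w, u) = (11 + w)*(u + w)
Z(n, r) = 81 + n
c(z, v) = 140 + z*(276 + 23*z) (c(z, v) = (12² + 11*z + 11*12 + z*12)*z + 140 = (144 + 11*z + 132 + 12*z)*z + 140 = (276 + 23*z)*z + 140 = z*(276 + 23*z) + 140 = 140 + z*(276 + 23*z))
(-19738 + c(-3, -77))*(√(Z(-62, -91) - 4467) - 26819) = (-19738 + (140 + 23*(-3)*(12 - 3)))*(√((81 - 62) - 4467) - 26819) = (-19738 + (140 + 23*(-3)*9))*(√(19 - 4467) - 26819) = (-19738 + (140 - 621))*(√(-4448) - 26819) = (-19738 - 481)*(4*I*√278 - 26819) = -20219*(-26819 + 4*I*√278) = 542253361 - 80876*I*√278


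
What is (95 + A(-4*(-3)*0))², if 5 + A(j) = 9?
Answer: 9801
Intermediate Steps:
A(j) = 4 (A(j) = -5 + 9 = 4)
(95 + A(-4*(-3)*0))² = (95 + 4)² = 99² = 9801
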